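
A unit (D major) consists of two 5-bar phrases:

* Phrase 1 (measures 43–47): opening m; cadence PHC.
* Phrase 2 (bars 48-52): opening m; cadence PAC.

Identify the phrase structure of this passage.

Phrase 1 ends with a Phrygian half cadence (weaker) and phrase 2 with a perfect authentic cadence (stronger): antecedent + consequent = a period.
The two phrases open with the same material (m / m), so the period is parallel.

parallel period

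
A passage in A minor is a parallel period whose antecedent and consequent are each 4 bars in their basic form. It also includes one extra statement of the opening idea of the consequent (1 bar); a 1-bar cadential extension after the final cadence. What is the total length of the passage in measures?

Basic parallel period: 4 + 4 = 8 bars.
8 (basic form) + 1 (extra statement) + 1 (cadential extension) = 10.

10 measures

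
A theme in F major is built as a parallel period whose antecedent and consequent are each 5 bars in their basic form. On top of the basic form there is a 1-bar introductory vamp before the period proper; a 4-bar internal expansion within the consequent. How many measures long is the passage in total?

15 measures

Basic parallel period: 5 + 5 = 10 bars.
10 (basic form) + 1 (introduction) + 4 (internal expansion) = 15.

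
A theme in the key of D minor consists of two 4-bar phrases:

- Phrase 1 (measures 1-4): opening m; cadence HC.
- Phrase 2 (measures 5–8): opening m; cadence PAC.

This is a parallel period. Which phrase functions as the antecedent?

phrase 1

The phrase ending with the weaker cadence (half cadence) is the antecedent; the one ending more conclusively (perfect authentic cadence) is the consequent. The antecedent is phrase 1.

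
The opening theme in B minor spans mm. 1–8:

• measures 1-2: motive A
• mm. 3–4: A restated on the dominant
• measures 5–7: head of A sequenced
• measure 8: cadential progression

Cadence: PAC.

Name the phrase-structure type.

sentence

Basic idea (mm. 1-2) + its repetition (mm. 3-4) form the presentation; fragmentation and cadence (bars 5-8) form the continuation — the 8-bar whole is a sentence.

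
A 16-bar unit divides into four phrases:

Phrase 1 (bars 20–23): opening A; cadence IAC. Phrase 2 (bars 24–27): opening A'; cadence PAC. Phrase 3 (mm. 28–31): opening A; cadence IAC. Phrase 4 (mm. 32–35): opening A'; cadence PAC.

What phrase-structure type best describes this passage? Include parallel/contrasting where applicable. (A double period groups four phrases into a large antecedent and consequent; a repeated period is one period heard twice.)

repeated period

The cadence pattern IAC–PAC–IAC–PAC is weak–strong twice, and phrases 3–4 restate phrases 1–2: a period heard twice, not a double period (which would end weakly at phrase 2).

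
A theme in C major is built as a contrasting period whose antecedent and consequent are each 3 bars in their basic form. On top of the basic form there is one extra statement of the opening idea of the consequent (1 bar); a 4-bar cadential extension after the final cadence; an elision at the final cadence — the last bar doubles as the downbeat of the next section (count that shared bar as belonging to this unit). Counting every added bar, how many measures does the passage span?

11 measures

Basic contrasting period: 3 + 3 = 6 bars.
6 (basic form) + 1 (extra statement) + 4 (cadential extension) = 11.
The elision shares a bar with the next section but does not change this unit's count.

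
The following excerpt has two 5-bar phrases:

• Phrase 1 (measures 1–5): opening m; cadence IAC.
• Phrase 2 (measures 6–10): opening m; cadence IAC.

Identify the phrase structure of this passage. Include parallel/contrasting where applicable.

Both phrases have the same opening (m) and the same cadence (imperfect authentic cadence): the second is a restatement, not a consequent, so this is a repeated phrase rather than a period.

repeated phrase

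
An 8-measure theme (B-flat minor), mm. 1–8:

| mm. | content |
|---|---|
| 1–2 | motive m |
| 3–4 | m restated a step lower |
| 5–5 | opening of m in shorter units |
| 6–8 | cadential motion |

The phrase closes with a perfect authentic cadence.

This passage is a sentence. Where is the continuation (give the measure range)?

After the presentation (measures 1-4), the continuation covers the fragmentation through the cadence: measures 5–8.

measures 5–8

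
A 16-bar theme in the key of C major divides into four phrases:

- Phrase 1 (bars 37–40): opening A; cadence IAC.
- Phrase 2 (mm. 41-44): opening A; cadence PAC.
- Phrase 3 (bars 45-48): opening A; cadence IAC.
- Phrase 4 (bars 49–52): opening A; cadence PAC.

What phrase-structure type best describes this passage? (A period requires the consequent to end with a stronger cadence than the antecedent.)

repeated period

The cadence pattern IAC–PAC–IAC–PAC is weak–strong twice, and phrases 3–4 restate phrases 1–2: a period heard twice, not a double period (which would end weakly at phrase 2).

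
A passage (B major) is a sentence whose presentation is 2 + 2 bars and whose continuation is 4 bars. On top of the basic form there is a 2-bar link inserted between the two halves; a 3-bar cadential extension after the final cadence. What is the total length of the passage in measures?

13 measures

Basic sentence: 2 + 2 + 4 = 8 bars.
8 (basic form) + 2 (link) + 3 (cadential extension) = 13.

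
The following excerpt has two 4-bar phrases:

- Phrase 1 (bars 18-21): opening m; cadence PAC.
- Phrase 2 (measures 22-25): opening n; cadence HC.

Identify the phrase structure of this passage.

The second phrase closes with a half cadence, which is not stronger than the first phrase's perfect authentic cadence; without a weak→strong cadential pair there is no antecedent–consequent relationship, so this is a phrase group rather than a period.

phrase group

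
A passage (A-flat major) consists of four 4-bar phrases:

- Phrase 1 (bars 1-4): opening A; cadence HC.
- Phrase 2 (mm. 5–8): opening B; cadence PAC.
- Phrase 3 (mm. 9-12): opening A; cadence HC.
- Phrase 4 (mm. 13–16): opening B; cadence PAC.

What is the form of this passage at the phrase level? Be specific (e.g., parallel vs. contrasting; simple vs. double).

The cadence pattern HC–PAC–HC–PAC is weak–strong twice, and phrases 3–4 restate phrases 1–2: a period heard twice, not a double period (which would end weakly at phrase 2).

repeated period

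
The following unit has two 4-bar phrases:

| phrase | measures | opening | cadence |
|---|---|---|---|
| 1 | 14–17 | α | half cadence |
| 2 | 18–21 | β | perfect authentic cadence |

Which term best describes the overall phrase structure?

contrasting period

Phrase 1 ends with a half cadence (weaker) and phrase 2 with a perfect authentic cadence (stronger): antecedent + consequent = a period.
The two phrases open with different material (α / β), so the period is contrasting.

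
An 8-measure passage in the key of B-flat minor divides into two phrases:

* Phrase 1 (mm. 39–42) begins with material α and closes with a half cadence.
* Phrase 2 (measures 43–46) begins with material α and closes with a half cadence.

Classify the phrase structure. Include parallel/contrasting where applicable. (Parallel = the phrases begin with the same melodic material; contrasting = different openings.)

Both phrases have the same opening (α) and the same cadence (half cadence): the second is a restatement, not a consequent, so this is a repeated phrase rather than a period.

repeated phrase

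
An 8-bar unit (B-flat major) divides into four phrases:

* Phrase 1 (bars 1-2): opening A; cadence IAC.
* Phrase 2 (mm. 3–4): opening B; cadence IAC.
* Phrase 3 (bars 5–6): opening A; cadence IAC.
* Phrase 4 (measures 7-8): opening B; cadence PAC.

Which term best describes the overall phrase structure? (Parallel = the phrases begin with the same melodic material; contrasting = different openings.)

parallel double period

Four phrases in two halves: the first half (bars 1-4) ends with an imperfect authentic cadence, the second (measures 5–8) with a perfect authentic cadence — a large antecedent–consequent pair, i.e. a double period.
Phrase 3 begins with the same material as phrase 1, making it parallel.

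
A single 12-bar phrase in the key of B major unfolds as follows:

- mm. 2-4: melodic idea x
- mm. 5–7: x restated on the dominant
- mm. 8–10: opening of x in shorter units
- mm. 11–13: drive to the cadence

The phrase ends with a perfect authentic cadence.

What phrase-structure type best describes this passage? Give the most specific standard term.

sentence

Basic idea (bars 2-4) + its repetition (mm. 5-7) form the presentation; fragmentation and cadence (mm. 8–13) form the continuation — the 12-bar whole is a sentence.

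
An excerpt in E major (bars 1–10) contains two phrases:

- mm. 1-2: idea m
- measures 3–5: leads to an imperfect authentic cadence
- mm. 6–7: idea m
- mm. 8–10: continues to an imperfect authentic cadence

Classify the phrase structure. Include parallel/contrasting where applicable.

Both phrases have the same opening (m) and the same cadence (imperfect authentic cadence): the second is a restatement, not a consequent, so this is a repeated phrase rather than a period.

repeated phrase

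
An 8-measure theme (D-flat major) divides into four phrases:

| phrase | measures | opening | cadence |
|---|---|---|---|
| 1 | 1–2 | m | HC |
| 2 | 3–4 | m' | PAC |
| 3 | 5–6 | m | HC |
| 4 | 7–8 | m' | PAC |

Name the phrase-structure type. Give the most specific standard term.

repeated period

The cadence pattern HC–PAC–HC–PAC is weak–strong twice, and phrases 3–4 restate phrases 1–2: a period heard twice, not a double period (which would end weakly at phrase 2).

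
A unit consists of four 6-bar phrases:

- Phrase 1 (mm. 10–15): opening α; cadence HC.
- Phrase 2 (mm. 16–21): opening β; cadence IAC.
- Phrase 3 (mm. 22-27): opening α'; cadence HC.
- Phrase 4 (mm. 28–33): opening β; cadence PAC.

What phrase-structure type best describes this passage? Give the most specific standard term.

parallel double period

Four phrases in two halves: the first half (mm. 10-21) ends with an imperfect authentic cadence, the second (measures 22–33) with a perfect authentic cadence — a large antecedent–consequent pair, i.e. a double period.
Phrase 3 begins with the same material as phrase 1, making it parallel.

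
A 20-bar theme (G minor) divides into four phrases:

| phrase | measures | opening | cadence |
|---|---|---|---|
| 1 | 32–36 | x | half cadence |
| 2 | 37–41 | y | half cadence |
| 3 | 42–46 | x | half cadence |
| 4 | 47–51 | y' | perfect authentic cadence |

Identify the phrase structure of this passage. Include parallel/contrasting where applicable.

Four phrases in two halves: the first half (measures 32–41) ends with a half cadence, the second (mm. 42-51) with a perfect authentic cadence — a large antecedent–consequent pair, i.e. a double period.
Phrase 3 begins with the same material as phrase 1, making it parallel.

parallel double period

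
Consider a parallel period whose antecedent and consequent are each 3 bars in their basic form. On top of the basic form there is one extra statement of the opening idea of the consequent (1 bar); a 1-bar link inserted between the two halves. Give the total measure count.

8 measures

Basic parallel period: 3 + 3 = 6 bars.
6 (basic form) + 1 (extra statement) + 1 (link) = 8.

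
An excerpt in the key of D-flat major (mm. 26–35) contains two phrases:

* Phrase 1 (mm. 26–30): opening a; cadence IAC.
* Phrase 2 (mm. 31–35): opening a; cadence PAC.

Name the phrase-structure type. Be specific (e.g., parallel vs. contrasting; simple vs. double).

parallel period

Phrase 1 ends with an imperfect authentic cadence (weaker) and phrase 2 with a perfect authentic cadence (stronger): antecedent + consequent = a period.
The two phrases open with the same material (a / a), so the period is parallel.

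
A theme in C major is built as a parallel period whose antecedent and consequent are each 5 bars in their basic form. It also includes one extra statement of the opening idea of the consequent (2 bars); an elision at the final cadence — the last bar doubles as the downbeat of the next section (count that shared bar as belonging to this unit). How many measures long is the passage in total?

12 measures

Basic parallel period: 5 + 5 = 10 bars.
10 (basic form) + 2 (extra statement) = 12.
The elision shares a bar with the next section but does not change this unit's count.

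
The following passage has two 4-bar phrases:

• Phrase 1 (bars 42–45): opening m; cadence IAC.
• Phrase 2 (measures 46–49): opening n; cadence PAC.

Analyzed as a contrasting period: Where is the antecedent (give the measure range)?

measures 42–45

The antecedent is the phrase ending with the weaker cadence (imperfect authentic cadence, phrase 1) and the consequent the one ending more conclusively (perfect authentic cadence, phrase 2); the antecedent is mm. 42-45.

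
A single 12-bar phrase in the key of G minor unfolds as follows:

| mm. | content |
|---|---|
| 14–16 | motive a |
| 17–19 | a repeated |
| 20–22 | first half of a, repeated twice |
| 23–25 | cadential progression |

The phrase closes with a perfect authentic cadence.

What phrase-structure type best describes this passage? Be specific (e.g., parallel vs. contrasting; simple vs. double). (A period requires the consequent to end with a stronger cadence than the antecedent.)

Basic idea (mm. 14–16) + its repetition (bars 17-19) form the presentation; fragmentation and cadence (bars 20–25) form the continuation — the 12-bar whole is a sentence.

sentence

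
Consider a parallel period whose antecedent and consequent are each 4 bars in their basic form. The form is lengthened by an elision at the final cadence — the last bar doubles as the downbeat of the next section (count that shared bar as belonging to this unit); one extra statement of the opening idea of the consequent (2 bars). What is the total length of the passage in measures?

Basic parallel period: 4 + 4 = 8 bars.
8 (basic form) + 2 (extra statement) = 10.
The elision shares a bar with the next section but does not change this unit's count.

10 measures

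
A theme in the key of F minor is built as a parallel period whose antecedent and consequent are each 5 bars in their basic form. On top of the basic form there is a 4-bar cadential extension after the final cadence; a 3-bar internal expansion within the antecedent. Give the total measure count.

Basic parallel period: 5 + 5 = 10 bars.
10 (basic form) + 4 (cadential extension) + 3 (internal expansion) = 17.

17 measures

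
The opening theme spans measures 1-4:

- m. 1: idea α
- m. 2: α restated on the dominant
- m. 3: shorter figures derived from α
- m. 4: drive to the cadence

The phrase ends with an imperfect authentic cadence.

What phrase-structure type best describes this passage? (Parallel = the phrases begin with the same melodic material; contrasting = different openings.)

sentence

Basic idea (m. 1) + its repetition (bar 2) form the presentation; fragmentation and cadence (bars 3–4) form the continuation — the 4-bar whole is a sentence.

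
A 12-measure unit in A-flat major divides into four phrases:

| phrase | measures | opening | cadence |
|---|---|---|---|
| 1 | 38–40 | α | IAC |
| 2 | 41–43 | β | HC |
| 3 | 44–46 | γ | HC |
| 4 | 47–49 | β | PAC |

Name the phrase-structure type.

contrasting double period

Four phrases in two halves: the first half (measures 38–43) ends with a half cadence, the second (measures 44–49) with a perfect authentic cadence — a large antecedent–consequent pair, i.e. a double period.
Phrase 3 begins with different material from phrase 1, making it contrasting.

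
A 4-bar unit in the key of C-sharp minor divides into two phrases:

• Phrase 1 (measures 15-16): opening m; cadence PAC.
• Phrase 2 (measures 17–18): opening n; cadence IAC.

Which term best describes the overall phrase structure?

The second phrase closes with an imperfect authentic cadence, which is not stronger than the first phrase's perfect authentic cadence; without a weak→strong cadential pair there is no antecedent–consequent relationship, so this is a phrase group rather than a period.

phrase group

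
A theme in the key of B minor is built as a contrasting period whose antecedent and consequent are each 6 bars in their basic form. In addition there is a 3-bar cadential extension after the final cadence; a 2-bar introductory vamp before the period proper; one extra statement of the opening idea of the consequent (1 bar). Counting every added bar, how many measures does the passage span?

Basic contrasting period: 6 + 6 = 12 bars.
12 (basic form) + 3 (cadential extension) + 2 (introduction) + 1 (extra statement) = 18.

18 measures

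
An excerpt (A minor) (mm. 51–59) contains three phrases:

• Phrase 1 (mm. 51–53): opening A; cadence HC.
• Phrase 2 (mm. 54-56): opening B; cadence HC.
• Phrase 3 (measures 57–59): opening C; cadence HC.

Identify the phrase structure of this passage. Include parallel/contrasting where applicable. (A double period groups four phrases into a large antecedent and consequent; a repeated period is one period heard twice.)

The final phrase closes with a half cadence, which is not stronger than the preceding half cadence; the 3 phrases lack an overall antecedent–consequent design and so form a phrase group.

phrase group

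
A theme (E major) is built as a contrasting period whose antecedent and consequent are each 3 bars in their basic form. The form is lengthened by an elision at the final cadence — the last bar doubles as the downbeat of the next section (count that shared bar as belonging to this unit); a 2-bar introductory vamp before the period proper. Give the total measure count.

8 measures

Basic contrasting period: 3 + 3 = 6 bars.
6 (basic form) + 2 (introduction) = 8.
The elision shares a bar with the next section but does not change this unit's count.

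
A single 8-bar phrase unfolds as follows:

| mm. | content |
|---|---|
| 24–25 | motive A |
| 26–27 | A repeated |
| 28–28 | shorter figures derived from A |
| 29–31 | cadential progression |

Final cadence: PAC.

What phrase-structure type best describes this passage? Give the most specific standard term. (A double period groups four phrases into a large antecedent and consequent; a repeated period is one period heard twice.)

Basic idea (mm. 24–25) + its repetition (mm. 26-27) form the presentation; fragmentation and cadence (mm. 28-31) form the continuation — the 8-bar whole is a sentence.

sentence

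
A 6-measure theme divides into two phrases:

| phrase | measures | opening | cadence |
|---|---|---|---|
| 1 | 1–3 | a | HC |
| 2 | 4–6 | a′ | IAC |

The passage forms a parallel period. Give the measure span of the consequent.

measures 4–6

The phrase ending with the weaker cadence (half cadence) is the antecedent; the one ending more conclusively (imperfect authentic cadence) is the consequent. The consequent is measures 4–6.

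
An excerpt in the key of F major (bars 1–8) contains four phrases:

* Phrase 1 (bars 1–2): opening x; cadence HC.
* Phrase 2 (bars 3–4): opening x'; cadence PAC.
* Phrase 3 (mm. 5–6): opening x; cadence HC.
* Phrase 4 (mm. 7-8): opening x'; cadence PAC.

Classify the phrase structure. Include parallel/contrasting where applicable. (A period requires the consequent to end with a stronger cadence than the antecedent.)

The cadence pattern HC–PAC–HC–PAC is weak–strong twice, and phrases 3–4 restate phrases 1–2: a period heard twice, not a double period (which would end weakly at phrase 2).

repeated period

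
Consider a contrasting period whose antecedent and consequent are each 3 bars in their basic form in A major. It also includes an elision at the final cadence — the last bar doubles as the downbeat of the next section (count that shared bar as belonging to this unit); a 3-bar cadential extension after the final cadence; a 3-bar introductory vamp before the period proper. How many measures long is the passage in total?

12 measures

Basic contrasting period: 3 + 3 = 6 bars.
6 (basic form) + 3 (cadential extension) + 3 (introduction) = 12.
The elision shares a bar with the next section but does not change this unit's count.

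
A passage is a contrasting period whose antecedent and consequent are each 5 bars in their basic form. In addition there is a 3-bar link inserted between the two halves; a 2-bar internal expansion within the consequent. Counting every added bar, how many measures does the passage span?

Basic contrasting period: 5 + 5 = 10 bars.
10 (basic form) + 3 (link) + 2 (internal expansion) = 15.

15 measures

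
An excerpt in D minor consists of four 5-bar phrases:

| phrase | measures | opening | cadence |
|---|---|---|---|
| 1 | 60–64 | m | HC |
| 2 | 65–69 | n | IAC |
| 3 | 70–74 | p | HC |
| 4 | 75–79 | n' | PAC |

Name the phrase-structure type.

Four phrases in two halves: the first half (mm. 60-69) ends with an imperfect authentic cadence, the second (measures 70–79) with a perfect authentic cadence — a large antecedent–consequent pair, i.e. a double period.
Phrase 3 begins with different material from phrase 1, making it contrasting.

contrasting double period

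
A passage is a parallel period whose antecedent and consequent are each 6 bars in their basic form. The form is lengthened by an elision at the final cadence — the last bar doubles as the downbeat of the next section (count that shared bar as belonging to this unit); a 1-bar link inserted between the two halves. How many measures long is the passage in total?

Basic parallel period: 6 + 6 = 12 bars.
12 (basic form) + 1 (link) = 13.
The elision shares a bar with the next section but does not change this unit's count.

13 measures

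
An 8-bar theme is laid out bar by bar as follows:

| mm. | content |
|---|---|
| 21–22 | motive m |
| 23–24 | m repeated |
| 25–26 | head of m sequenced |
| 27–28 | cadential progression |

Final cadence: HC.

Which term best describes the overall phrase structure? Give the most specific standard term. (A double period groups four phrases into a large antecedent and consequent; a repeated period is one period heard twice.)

sentence

Basic idea (measures 21-22) + its repetition (bars 23–24) form the presentation; fragmentation and cadence (mm. 25–28) form the continuation — the 8-bar whole is a sentence.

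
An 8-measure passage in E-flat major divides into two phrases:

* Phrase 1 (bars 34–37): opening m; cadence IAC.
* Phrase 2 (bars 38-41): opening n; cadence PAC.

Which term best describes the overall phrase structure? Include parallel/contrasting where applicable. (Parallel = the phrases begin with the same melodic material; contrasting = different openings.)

contrasting period

Phrase 1 ends with an imperfect authentic cadence (weaker) and phrase 2 with a perfect authentic cadence (stronger): antecedent + consequent = a period.
The two phrases open with different material (m / n), so the period is contrasting.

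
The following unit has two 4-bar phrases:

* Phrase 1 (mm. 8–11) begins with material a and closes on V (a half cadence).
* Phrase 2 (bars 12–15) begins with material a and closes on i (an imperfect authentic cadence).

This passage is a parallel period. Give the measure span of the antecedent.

measures 8–11

The antecedent is the phrase ending with the weaker cadence (half cadence, phrase 1) and the consequent the one ending more conclusively (imperfect authentic cadence, phrase 2); the antecedent is measures 8–11.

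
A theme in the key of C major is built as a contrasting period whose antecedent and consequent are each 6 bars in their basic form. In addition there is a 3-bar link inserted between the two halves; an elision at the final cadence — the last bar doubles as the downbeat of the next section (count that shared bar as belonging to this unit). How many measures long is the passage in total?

15 measures

Basic contrasting period: 6 + 6 = 12 bars.
12 (basic form) + 3 (link) = 15.
The elision shares a bar with the next section but does not change this unit's count.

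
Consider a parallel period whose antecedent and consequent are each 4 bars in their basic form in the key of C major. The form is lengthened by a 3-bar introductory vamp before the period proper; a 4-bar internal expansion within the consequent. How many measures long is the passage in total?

Basic parallel period: 4 + 4 = 8 bars.
8 (basic form) + 3 (introduction) + 4 (internal expansion) = 15.

15 measures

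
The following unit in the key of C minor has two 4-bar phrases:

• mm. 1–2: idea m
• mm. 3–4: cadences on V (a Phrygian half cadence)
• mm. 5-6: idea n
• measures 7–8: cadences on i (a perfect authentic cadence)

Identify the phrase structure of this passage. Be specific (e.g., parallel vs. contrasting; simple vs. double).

Phrase 1 ends with a Phrygian half cadence (weaker) and phrase 2 with a perfect authentic cadence (stronger): antecedent + consequent = a period.
The two phrases open with different material (m / n), so the period is contrasting.

contrasting period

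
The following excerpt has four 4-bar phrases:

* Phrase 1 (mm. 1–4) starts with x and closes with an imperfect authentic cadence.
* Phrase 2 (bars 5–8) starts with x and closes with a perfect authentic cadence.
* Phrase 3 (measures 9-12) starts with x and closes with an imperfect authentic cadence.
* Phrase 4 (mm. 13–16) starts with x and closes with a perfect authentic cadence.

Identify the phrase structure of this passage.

repeated period

The cadence pattern IAC–PAC–IAC–PAC is weak–strong twice, and phrases 3–4 restate phrases 1–2: a period heard twice, not a double period (which would end weakly at phrase 2).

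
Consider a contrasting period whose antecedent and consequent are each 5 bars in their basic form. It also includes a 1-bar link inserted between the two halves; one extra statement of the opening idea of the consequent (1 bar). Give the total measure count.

12 measures

Basic contrasting period: 5 + 5 = 10 bars.
10 (basic form) + 1 (link) + 1 (extra statement) = 12.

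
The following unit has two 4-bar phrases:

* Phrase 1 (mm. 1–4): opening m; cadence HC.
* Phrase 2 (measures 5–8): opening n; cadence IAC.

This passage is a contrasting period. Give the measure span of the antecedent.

measures 1–4

The antecedent is the phrase ending with the weaker cadence (half cadence, phrase 1) and the consequent the one ending more conclusively (imperfect authentic cadence, phrase 2); the antecedent is bars 1–4.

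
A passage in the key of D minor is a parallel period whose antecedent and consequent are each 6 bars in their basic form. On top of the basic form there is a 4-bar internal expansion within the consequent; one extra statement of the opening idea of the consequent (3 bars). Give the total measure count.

19 measures

Basic parallel period: 6 + 6 = 12 bars.
12 (basic form) + 4 (internal expansion) + 3 (extra statement) = 19.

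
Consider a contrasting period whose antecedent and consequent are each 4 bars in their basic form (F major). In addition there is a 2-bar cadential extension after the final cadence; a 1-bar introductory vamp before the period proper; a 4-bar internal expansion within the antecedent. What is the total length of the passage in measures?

Basic contrasting period: 4 + 4 = 8 bars.
8 (basic form) + 2 (cadential extension) + 1 (introduction) + 4 (internal expansion) = 15.

15 measures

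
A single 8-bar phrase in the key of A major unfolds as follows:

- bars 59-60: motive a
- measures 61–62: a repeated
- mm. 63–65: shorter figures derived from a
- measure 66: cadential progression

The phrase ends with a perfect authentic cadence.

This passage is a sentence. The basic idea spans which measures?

measures 59–60

The presentation of a sentence is the basic idea (measures 59–60) plus its repetition (measures 61–62); the basic idea is therefore mm. 59–60.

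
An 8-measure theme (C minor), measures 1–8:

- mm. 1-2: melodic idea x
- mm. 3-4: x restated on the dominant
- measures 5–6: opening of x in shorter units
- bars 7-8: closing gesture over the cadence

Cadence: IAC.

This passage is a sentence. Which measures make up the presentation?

The presentation of a sentence is the basic idea (bars 1–2) plus its repetition (bars 3–4); the presentation is therefore mm. 1-4.

measures 1–4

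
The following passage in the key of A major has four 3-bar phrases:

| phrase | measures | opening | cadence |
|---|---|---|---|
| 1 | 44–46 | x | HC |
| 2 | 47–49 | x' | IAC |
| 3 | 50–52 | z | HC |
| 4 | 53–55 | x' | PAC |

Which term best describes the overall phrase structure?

contrasting double period

Four phrases in two halves: the first half (mm. 44-49) ends with an imperfect authentic cadence, the second (mm. 50-55) with a perfect authentic cadence — a large antecedent–consequent pair, i.e. a double period.
Phrase 3 begins with different material from phrase 1, making it contrasting.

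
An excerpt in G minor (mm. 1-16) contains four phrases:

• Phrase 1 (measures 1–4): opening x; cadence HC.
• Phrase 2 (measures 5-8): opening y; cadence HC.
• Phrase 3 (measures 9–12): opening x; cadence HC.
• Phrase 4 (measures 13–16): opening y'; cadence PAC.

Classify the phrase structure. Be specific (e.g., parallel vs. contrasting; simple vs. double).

parallel double period

Four phrases in two halves: the first half (bars 1–8) ends with a half cadence, the second (mm. 9-16) with a perfect authentic cadence — a large antecedent–consequent pair, i.e. a double period.
Phrase 3 begins with the same material as phrase 1, making it parallel.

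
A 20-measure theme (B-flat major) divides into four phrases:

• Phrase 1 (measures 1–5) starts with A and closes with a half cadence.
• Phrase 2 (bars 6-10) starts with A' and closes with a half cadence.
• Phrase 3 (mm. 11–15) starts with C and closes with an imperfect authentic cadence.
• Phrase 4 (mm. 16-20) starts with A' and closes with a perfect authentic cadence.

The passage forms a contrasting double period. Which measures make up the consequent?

In a double period the four phrases pair into a large antecedent (phrases 1–2, ending half cadence) and a large consequent (phrases 3–4, ending perfect authentic cadence). The consequent spans measures 11–20.

measures 11–20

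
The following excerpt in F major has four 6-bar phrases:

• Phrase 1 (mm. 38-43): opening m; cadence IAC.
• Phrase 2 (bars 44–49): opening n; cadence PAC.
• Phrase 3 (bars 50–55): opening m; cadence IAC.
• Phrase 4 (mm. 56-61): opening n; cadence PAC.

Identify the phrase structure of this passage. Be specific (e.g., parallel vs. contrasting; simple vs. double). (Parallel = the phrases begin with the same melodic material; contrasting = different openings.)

repeated period

The cadence pattern IAC–PAC–IAC–PAC is weak–strong twice, and phrases 3–4 restate phrases 1–2: a period heard twice, not a double period (which would end weakly at phrase 2).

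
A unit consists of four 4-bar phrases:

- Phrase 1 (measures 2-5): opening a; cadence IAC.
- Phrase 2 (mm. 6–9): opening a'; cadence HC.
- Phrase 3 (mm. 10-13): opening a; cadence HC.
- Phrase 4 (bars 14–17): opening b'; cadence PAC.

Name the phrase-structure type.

Four phrases in two halves: the first half (measures 2-9) ends with a half cadence, the second (mm. 10–17) with a perfect authentic cadence — a large antecedent–consequent pair, i.e. a double period.
Phrase 3 begins with the same material as phrase 1, making it parallel.

parallel double period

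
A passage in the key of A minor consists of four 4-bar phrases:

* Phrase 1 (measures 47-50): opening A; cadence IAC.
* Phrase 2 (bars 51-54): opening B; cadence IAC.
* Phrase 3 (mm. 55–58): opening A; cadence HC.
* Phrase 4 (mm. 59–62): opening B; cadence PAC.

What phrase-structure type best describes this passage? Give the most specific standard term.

parallel double period

Four phrases in two halves: the first half (measures 47–54) ends with an imperfect authentic cadence, the second (mm. 55–62) with a perfect authentic cadence — a large antecedent–consequent pair, i.e. a double period.
Phrase 3 begins with the same material as phrase 1, making it parallel.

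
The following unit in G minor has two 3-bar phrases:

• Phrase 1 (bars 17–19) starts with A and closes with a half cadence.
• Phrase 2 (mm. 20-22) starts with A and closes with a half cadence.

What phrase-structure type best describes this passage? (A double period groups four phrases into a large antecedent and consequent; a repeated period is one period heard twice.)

repeated phrase

Both phrases have the same opening (A) and the same cadence (half cadence): the second is a restatement, not a consequent, so this is a repeated phrase rather than a period.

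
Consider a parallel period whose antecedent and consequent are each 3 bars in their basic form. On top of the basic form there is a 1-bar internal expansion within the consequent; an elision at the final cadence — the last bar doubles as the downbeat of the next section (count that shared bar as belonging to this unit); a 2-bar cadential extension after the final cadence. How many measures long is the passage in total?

9 measures

Basic parallel period: 3 + 3 = 6 bars.
6 (basic form) + 1 (internal expansion) + 2 (cadential extension) = 9.
The elision shares a bar with the next section but does not change this unit's count.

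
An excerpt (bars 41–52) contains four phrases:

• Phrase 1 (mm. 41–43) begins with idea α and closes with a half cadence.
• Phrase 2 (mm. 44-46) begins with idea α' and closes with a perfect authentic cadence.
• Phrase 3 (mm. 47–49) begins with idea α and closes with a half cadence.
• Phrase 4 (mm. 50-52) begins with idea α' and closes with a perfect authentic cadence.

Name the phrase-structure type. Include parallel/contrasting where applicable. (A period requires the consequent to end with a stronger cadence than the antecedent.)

The cadence pattern HC–PAC–HC–PAC is weak–strong twice, and phrases 3–4 restate phrases 1–2: a period heard twice, not a double period (which would end weakly at phrase 2).

repeated period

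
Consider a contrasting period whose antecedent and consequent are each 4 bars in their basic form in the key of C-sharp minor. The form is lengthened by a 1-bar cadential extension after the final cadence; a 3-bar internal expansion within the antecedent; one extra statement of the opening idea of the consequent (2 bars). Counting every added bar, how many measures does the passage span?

14 measures

Basic contrasting period: 4 + 4 = 8 bars.
8 (basic form) + 1 (cadential extension) + 3 (internal expansion) + 2 (extra statement) = 14.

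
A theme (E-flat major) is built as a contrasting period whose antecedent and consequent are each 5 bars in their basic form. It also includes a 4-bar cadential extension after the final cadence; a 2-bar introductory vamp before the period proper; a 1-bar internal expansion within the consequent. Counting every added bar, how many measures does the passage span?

Basic contrasting period: 5 + 5 = 10 bars.
10 (basic form) + 4 (cadential extension) + 2 (introduction) + 1 (internal expansion) = 17.

17 measures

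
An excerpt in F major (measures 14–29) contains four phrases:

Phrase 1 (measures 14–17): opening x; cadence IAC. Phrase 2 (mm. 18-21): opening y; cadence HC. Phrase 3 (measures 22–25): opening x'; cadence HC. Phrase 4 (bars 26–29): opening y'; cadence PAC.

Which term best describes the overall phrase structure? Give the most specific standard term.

parallel double period

Four phrases in two halves: the first half (bars 14–21) ends with a half cadence, the second (mm. 22–29) with a perfect authentic cadence — a large antecedent–consequent pair, i.e. a double period.
Phrase 3 begins with the same material as phrase 1, making it parallel.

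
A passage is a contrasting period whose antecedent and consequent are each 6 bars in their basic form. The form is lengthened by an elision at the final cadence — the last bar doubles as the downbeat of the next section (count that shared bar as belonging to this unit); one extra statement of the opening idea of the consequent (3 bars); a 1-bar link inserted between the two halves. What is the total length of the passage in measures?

16 measures

Basic contrasting period: 6 + 6 = 12 bars.
12 (basic form) + 3 (extra statement) + 1 (link) = 16.
The elision shares a bar with the next section but does not change this unit's count.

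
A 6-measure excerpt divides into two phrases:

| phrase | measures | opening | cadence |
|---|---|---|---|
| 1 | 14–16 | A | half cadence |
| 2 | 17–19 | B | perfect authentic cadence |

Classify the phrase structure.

Phrase 1 ends with a half cadence (weaker) and phrase 2 with a perfect authentic cadence (stronger): antecedent + consequent = a period.
The two phrases open with different material (A / B), so the period is contrasting.

contrasting period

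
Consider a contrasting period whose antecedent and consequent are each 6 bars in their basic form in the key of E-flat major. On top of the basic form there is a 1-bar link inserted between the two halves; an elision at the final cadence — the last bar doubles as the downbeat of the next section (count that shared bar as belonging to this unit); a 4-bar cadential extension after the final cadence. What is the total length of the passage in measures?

17 measures

Basic contrasting period: 6 + 6 = 12 bars.
12 (basic form) + 1 (link) + 4 (cadential extension) = 17.
The elision shares a bar with the next section but does not change this unit's count.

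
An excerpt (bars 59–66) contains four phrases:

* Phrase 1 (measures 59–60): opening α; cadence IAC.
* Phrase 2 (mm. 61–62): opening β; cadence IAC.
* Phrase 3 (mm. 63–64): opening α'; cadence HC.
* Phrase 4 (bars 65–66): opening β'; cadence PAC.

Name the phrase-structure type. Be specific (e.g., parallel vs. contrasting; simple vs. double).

parallel double period

Four phrases in two halves: the first half (mm. 59–62) ends with an imperfect authentic cadence, the second (mm. 63–66) with a perfect authentic cadence — a large antecedent–consequent pair, i.e. a double period.
Phrase 3 begins with the same material as phrase 1, making it parallel.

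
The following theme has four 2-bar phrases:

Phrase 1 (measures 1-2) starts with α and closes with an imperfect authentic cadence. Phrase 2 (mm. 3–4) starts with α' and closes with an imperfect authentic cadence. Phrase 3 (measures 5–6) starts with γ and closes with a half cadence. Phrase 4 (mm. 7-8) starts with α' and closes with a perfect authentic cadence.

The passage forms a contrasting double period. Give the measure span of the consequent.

In a double period the first pair of phrases (ending imperfect authentic cadence) is the large antecedent and the second pair (ending perfect authentic cadence) is the large consequent; the consequent is measures 5–8.

measures 5–8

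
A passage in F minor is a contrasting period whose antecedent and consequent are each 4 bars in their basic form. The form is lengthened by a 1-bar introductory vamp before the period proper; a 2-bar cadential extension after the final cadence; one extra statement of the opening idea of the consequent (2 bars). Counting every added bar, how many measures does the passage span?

13 measures

Basic contrasting period: 4 + 4 = 8 bars.
8 (basic form) + 1 (introduction) + 2 (cadential extension) + 2 (extra statement) = 13.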